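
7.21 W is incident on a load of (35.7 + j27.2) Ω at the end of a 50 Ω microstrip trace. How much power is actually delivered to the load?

|Γ| = |(-14.3 + j27.2)/(85.7 + j27.2)| = 0.342
|Γ|² = 0.117
P_refl = |Γ|²·P_inc = 0.842 W, P_del = (1 − |Γ|²)·P_inc = 6.37 W

P_delivered ≈ 6.37 W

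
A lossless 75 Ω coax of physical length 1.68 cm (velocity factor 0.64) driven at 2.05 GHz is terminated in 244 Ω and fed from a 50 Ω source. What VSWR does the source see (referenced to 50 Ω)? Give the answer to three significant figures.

VSWR ≈ 2.71

λ = v/f = 0.64·c / 2.05 GHz = 0.0937 m
βl = 2π·l/λ = 2π × 0.179 = 64.6°
tan(βl) = 2.1
Z_in = Z_0·(Z_L + jZ_0·tanβl)/(Z_0 + jZ_L·tanβl) = 27.7 − j31.6 Ω
Γ_s = (Z_in − Z_s)/(Z_in + Z_s) = (-22.3 − j31.6)/(77.7 − j31.6), |Γ_s| = 0.461
VSWR = (1 + |Γ_s|)/(1 − |Γ_s|)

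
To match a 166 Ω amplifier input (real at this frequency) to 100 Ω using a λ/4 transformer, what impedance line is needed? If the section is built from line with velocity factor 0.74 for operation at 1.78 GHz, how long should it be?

Z_qwt = √(Z_0·R_L) = √(100 × 166) = √16600
λ = 0.74·c/f = 0.125 m, so l = λ/4 = 0.0312 m

Z_qwt ≈ 129 Ω; length ≈ 3.12 cm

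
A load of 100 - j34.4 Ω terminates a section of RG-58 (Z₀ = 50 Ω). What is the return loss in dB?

RL ≈ 8.08 dB

Γ = (50 − j34.4)/(150 − j34.4), |Γ| = 0.394
RL = −20·log₁₀|Γ| = −20·log₁₀(0.394)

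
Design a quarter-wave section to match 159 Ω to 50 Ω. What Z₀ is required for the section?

Z_qwt ≈ 89.2 Ω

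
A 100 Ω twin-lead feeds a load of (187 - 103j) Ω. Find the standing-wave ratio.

VSWR ≈ 2.59

Γ = (Z_L − Z_0)/(Z_L + Z_0) = (87 − j103)/(287 − j103)
|Γ| = 135/305 = 0.442
VSWR = (1 + |Γ|)/(1 − |Γ|) = 1.44/0.558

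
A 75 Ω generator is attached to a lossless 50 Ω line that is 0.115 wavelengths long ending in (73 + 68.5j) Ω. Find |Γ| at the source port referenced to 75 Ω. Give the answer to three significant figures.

βl = 2π × 0.115 = 41.4°
tan(βl) = 0.882
Z_in = Z_0·(Z_L + jZ_0·tanβl)/(Z_0 + jZ_L·tanβl) = 76.3 − j69 Ω
Γ_s = (Z_in − Z_s)/(Z_in + Z_s) = (1.32 − j69)/(151 − j69), |Γ_s| = 0.415

|Γ| ≈ 0.415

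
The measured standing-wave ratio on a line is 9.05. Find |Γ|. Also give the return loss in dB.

|Γ| ≈ 0.801; return loss ≈ 1.93 dB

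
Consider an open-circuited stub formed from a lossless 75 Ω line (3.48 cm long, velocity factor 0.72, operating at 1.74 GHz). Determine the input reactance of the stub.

X_in ≈ 14.5 Ω (inductive)

λ = v/f = 0.72·c / 1.74 GHz = 0.124 m
βl = 2π·l/λ = 2π × 0.28 = 101°
tan(βl) = -5.18
For an open-circuited stub, Z_in = −jZ_0·cot(βl) = −jZ_0/tan(βl)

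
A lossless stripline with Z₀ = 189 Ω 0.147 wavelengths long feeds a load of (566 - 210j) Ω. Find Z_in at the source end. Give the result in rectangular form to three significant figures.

Z_in ≈ 71.4 − j98.3 Ω

βl = 2π × 0.147 = 52.9°
tan(βl) = tan(52.9°) = 1.32
Z_in = Z_0·(Z_L + jZ_0·tanβl)/(Z_0 + jZ_L·tanβl)
     = 189·(566 + j40.1)/(467 + j749)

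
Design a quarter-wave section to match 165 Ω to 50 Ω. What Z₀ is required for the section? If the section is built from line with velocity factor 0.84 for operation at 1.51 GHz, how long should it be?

Z_qwt = √(Z_0·R_L) = √(50 × 165) = √8250
λ = 0.84·c/f = 0.167 m, so l = λ/4 = 0.0417 m

Z_qwt ≈ 90.8 Ω; length ≈ 4.17 cm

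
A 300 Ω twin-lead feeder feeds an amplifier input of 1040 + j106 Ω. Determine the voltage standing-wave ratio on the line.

VSWR ≈ 3.51

Γ = (Z_L − Z_0)/(Z_L + Z_0) = (740 + j106)/(1340 + j106)
|Γ| = 748/1340 = 0.556
VSWR = (1 + |Γ|)/(1 − |Γ|) = 1.56/0.444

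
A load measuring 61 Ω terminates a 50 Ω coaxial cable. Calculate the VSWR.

VSWR ≈ 1.22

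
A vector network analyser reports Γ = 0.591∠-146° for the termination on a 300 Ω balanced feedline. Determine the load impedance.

Z_L = Z_0·(1 + Γ)/(1 − Γ) = 300·(0.51 − j0.33)/(1.49 + j0.33)

Z_L ≈ 83.8 − j85.1 Ω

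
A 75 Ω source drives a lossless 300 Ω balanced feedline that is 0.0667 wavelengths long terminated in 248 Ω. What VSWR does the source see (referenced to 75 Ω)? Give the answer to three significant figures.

VSWR ≈ 3.57

βl = 2π × 0.0667 = 24°
tan(βl) = 0.445
Z_in = Z_0·(Z_L + jZ_0·tanβl)/(Z_0 + jZ_L·tanβl) = 262 + j37.3 Ω
Γ_s = (Z_in − Z_s)/(Z_in + Z_s) = (187 + j37.3)/(337 + j37.3), |Γ_s| = 0.562
VSWR = (1 + |Γ_s|)/(1 − |Γ_s|)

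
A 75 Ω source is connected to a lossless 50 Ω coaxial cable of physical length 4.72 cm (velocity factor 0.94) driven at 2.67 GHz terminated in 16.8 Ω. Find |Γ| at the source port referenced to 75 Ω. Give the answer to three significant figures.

|Γ| ≈ 0.616

λ = v/f = 0.94·c / 2.67 GHz = 0.106 m
βl = 2π·l/λ = 2π × 0.447 = 161°
tan(βl) = -0.347
Z_in = Z_0·(Z_L + jZ_0·tanβl)/(Z_0 + jZ_L·tanβl) = 18.6 − j15.2 Ω
Γ_s = (Z_in − Z_s)/(Z_in + Z_s) = (-56.4 − j15.2)/(93.6 − j15.2), |Γ_s| = 0.616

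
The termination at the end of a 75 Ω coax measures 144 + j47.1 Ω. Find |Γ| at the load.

|Γ| ≈ 0.373

Γ = (Z_L − Z_0)/(Z_L + Z_0) = (69 + j47.1)/(219 + j47.1)
|Γ| = 83.5/224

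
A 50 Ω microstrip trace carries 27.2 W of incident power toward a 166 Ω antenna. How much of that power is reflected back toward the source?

P_reflected ≈ 7.84 W

Γ = (166 − 50)/(166 + 50) = 0.537
|Γ|² = 0.288
P_refl = |Γ|²·P_inc = 7.84 W, P_del = (1 − |Γ|²)·P_inc = 19.4 W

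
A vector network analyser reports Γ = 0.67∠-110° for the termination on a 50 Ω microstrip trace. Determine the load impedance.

Z_L = Z_0·(1 + Γ)/(1 − Γ) = 50·(0.771 − j0.63)/(1.23 + j0.63)

Z_L ≈ 14.4 − j33 Ω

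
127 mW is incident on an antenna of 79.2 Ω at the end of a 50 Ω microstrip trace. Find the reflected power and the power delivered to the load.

Γ = (79.2 − 50)/(79.2 + 50) = 0.226
|Γ|² = 0.0511
P_refl = |Γ|²·P_inc = 6.49 mW, P_del = (1 − |Γ|²)·P_inc = 121 mW

P_reflected ≈ 6.49 mW; P_delivered ≈ 121 mW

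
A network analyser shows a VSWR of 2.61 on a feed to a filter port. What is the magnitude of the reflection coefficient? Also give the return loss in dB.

|Γ| = (S − 1)/(S + 1) = (2.61 − 1)/(2.61 + 1) = 1.61/3.61
RL = −20·log₁₀|Γ| = −20·log₁₀(0.446)

|Γ| ≈ 0.446; return loss ≈ 7.01 dB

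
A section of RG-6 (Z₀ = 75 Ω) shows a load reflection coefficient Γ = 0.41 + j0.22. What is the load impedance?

Z_L ≈ 148 + j83.2 Ω

Z_L = Z_0·(1 + Γ)/(1 − Γ) = 75·(1.41 + j0.22)/(0.59 − j0.22)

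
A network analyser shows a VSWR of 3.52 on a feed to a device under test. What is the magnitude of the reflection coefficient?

|Γ| ≈ 0.558

|Γ| = (S − 1)/(S + 1) = (3.52 − 1)/(3.52 + 1) = 2.52/4.52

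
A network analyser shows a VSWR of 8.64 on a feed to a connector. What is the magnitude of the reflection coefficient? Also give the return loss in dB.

|Γ| ≈ 0.793; return loss ≈ 2.02 dB

|Γ| = (S − 1)/(S + 1) = (8.64 − 1)/(8.64 + 1) = 7.64/9.64
RL = −20·log₁₀|Γ| = −20·log₁₀(0.793)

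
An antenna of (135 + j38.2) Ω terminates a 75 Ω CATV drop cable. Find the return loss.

Γ = (60 + j38.2)/(210 + j38.2), |Γ| = 0.333
RL = −20·log₁₀|Γ| = −20·log₁₀(0.333)

RL ≈ 9.54 dB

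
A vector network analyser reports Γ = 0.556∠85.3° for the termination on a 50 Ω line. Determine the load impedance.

Z_L = Z_0·(1 + Γ)/(1 − Γ) = 50·(1.05 + j0.554)/(0.954 − j0.554)

Z_L ≈ 28.4 + j45.5 Ω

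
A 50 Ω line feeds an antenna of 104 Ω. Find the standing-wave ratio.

Γ = (104 − 50)/(104 + 50) = 0.351
VSWR = (1 + 0.351)/(1 − 0.351)

VSWR ≈ 2.08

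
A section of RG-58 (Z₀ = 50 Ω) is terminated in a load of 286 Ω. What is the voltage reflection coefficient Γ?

Γ = 0.702

Γ = (Z_L − Z_0)/(Z_L + Z_0) = (286 − 50)/(286 + 50) = 236/336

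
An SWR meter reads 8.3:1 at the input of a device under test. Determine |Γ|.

|Γ| = (S − 1)/(S + 1) = (8.3 − 1)/(8.3 + 1) = 7.3/9.3

|Γ| ≈ 0.785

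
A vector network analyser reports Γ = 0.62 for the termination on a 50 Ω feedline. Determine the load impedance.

Z_L = Z_0·(1 + Γ)/(1 − Γ) = 50·(1.62)/(0.38)

Z_L ≈ 213 Ω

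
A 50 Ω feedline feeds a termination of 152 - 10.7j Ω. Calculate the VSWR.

Γ = (Z_L − Z_0)/(Z_L + Z_0) = (102 − j10.7)/(202 − j10.7)
|Γ| = 103/202 = 0.507
VSWR = (1 + |Γ|)/(1 − |Γ|) = 1.51/0.493

VSWR ≈ 3.06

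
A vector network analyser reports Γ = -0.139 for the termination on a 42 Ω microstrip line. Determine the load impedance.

Z_L ≈ 31.7 Ω

Z_L = Z_0·(1 + Γ)/(1 − Γ) = 42·(0.861)/(1.14)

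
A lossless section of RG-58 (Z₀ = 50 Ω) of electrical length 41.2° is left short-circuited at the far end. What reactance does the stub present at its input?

X_in ≈ 43.8 Ω (inductive)

tan(βl) = 0.875
For a short-circuited stub, Z_in = jZ_0·tan(βl)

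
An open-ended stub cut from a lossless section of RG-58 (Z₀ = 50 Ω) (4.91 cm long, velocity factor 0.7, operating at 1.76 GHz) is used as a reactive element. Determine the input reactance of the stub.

λ = v/f = 0.7·c / 1.76 GHz = 0.119 m
βl = 2π·l/λ = 2π × 0.412 = 148°
tan(βl) = -0.621
For an open-ended stub, Z_in = −jZ_0·cot(βl) = −jZ_0/tan(βl)

X_in ≈ 80.5 Ω (inductive)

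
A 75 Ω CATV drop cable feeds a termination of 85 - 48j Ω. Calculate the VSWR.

Γ = (Z_L − Z_0)/(Z_L + Z_0) = (10 − j48)/(160 − j48)
|Γ| = 49/167 = 0.294
VSWR = (1 + |Γ|)/(1 − |Γ|) = 1.29/0.706

VSWR ≈ 1.83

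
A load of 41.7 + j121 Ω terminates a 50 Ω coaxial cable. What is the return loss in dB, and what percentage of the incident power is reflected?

Γ = (-8.3 + j121)/(91.7 + j121), |Γ| = 0.799
RL = −20·log₁₀(0.799) = 1.95 dB
P_refl/P_inc = |Γ|² = 0.638

RL ≈ 1.95 dB; 63.8% of incident power reflected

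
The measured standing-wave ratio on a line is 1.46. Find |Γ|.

|Γ| = (S − 1)/(S + 1) = (1.46 − 1)/(1.46 + 1) = 0.46/2.46

|Γ| ≈ 0.187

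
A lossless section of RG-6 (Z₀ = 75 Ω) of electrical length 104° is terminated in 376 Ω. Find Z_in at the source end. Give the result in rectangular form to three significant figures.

tan(βl) = tan(104°) = -4.01
Z_in = Z_0·(Z_L + jZ_0·tanβl)/(Z_0 + jZ_L·tanβl)
     = 75·(376 − j301)/(75 − j1510)

Z_in ≈ 15.9 + j17.9 Ω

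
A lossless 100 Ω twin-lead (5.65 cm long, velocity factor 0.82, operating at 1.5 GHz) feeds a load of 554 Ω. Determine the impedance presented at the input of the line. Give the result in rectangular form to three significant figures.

Z_in ≈ 25.9 + j64.4 Ω

λ = v/f = 0.82·c / 1.5 GHz = 0.164 m
βl = 2π·l/λ = 2π × 0.345 = 124°
tan(βl) = tan(124°) = -1.48
Z_in = Z_0·(Z_L + jZ_0·tanβl)/(Z_0 + jZ_L·tanβl)
     = 100·(554 − j148)/(100 − j821)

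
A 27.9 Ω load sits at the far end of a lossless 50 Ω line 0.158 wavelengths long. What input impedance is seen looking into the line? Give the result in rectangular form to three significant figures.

βl = 2π × 0.158 = 56.9°
tan(βl) = tan(56.9°) = 1.53
Z_in = Z_0·(Z_L + jZ_0·tanβl)/(Z_0 + jZ_L·tanβl)
     = 50·(27.9 + j76.6)/(50 + j42.8)

Z_in ≈ 54 + j30.5 Ω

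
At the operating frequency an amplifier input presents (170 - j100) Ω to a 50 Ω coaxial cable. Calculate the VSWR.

VSWR ≈ 4.66

Γ = (Z_L − Z_0)/(Z_L + Z_0) = (120 − j100)/(220 − j100)
|Γ| = 156/242 = 0.646
VSWR = (1 + |Γ|)/(1 − |Γ|) = 1.65/0.354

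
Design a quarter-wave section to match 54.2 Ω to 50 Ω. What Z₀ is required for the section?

Z_qwt ≈ 52.1 Ω

Z_qwt = √(Z_0·R_L) = √(50 × 54.2) = √2710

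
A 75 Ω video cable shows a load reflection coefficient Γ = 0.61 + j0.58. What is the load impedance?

Z_L = Z_0·(1 + Γ)/(1 − Γ) = 75·(1.61 + j0.58)/(0.39 − j0.58)

Z_L ≈ 44.8 + j178 Ω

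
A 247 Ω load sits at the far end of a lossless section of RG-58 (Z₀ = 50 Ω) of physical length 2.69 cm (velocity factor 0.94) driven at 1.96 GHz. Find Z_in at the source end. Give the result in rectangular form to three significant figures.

λ = v/f = 0.94·c / 1.96 GHz = 0.144 m
βl = 2π·l/λ = 2π × 0.187 = 67.3°
tan(βl) = tan(67.3°) = 2.39
Z_in = Z_0·(Z_L + jZ_0·tanβl)/(Z_0 + jZ_L·tanβl)
     = 50·(247 + j120)/(50 + j591)

Z_in ≈ 11.8 − j19.9 Ω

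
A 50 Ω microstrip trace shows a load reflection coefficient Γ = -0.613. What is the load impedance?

Z_L ≈ 12 Ω

Z_L = Z_0·(1 + Γ)/(1 − Γ) = 50·(0.387)/(1.61)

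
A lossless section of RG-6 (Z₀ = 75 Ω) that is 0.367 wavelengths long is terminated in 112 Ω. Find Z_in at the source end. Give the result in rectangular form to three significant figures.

Z_in ≈ 66.8 + j27.4 Ω

βl = 2π × 0.367 = 132°
tan(βl) = tan(132°) = -1.11
Z_in = Z_0·(Z_L + jZ_0·tanβl)/(Z_0 + jZ_L·tanβl)
     = 75·(112 − j82.9)/(75 − j124)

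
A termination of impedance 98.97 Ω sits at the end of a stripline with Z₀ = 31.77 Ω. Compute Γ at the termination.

Γ = 0.514

Γ = (Z_L − Z_0)/(Z_L + Z_0) = (98.97 − 31.77)/(98.97 + 31.77) = 67.2/130.7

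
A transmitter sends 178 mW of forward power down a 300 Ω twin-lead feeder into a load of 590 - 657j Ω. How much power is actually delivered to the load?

|Γ| = |(290 − j657)/(890 − j657)| = 0.649
|Γ|² = 0.421
P_refl = |Γ|²·P_inc = 75 mW, P_del = (1 − |Γ|²)·P_inc = 103 mW

P_delivered ≈ 103 mW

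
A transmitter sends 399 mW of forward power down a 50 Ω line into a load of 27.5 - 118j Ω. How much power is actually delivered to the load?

|Γ| = |(-22.5 − j118)/(77.5 − j118)| = 0.851
|Γ|² = 0.724
P_refl = |Γ|²·P_inc = 289 mW, P_del = (1 − |Γ|²)·P_inc = 110 mW

P_delivered ≈ 110 mW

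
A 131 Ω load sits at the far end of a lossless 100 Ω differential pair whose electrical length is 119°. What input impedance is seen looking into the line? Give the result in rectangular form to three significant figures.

tan(βl) = tan(119°) = -1.8
Z_in = Z_0·(Z_L + jZ_0·tanβl)/(Z_0 + jZ_L·tanβl)
     = 100·(131 − j180)/(100 − j236)

Z_in ≈ 84.6 + j19.6 Ω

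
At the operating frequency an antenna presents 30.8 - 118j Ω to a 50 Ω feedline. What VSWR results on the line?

VSWR ≈ 11.2

Γ = (Z_L − Z_0)/(Z_L + Z_0) = (-19.2 − j118)/(80.8 − j118)
|Γ| = 120/143 = 0.836
VSWR = (1 + |Γ|)/(1 − |Γ|) = 1.84/0.164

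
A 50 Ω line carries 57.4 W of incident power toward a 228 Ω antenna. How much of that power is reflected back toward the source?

P_reflected ≈ 23.5 W

Γ = (228 − 50)/(228 + 50) = 0.64
|Γ|² = 0.41
P_refl = |Γ|²·P_inc = 23.5 W, P_del = (1 − |Γ|²)·P_inc = 33.9 W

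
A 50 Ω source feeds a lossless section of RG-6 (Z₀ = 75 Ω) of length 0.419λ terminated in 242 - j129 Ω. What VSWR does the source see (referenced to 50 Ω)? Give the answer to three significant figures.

VSWR ≈ 5.87

βl = 2π × 0.419 = 151°
tan(βl) = -0.558
Z_in = Z_0·(Z_L + jZ_0·tanβl)/(Z_0 + jZ_L·tanβl) = 97.9 + j132 Ω
Γ_s = (Z_in − Z_s)/(Z_in + Z_s) = (47.9 + j132)/(148 + j132), |Γ_s| = 0.709
VSWR = (1 + |Γ_s|)/(1 − |Γ_s|)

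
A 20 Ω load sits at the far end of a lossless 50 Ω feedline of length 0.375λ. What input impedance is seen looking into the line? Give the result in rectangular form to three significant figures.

Z_in ≈ 34.5 − j36.2 Ω

βl = 2π × 0.375 = 135°
tan(βl) = tan(135°) = -1
Z_in = Z_0·(Z_L + jZ_0·tanβl)/(Z_0 + jZ_L·tanβl)
     = 50·(20 − j50)/(50 − j20)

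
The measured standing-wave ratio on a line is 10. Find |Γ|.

|Γ| ≈ 0.818

|Γ| = (S − 1)/(S + 1) = (10 − 1)/(10 + 1) = 9/11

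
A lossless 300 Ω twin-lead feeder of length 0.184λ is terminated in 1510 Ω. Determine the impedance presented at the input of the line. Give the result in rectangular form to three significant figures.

βl = 2π × 0.184 = 66.2°
tan(βl) = tan(66.2°) = 2.27
Z_in = Z_0·(Z_L + jZ_0·tanβl)/(Z_0 + jZ_L·tanβl)
     = 300·(1510 + j681)/(300 + j3430)

Z_in ≈ 70.6 − j126 Ω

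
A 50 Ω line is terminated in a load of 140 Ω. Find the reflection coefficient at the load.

Γ = 0.474

Γ = (Z_L − Z_0)/(Z_L + Z_0) = (140 − 50)/(140 + 50) = 90/190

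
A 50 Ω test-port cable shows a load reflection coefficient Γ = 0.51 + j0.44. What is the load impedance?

Z_L = Z_0·(1 + Γ)/(1 − Γ) = 50·(1.51 + j0.44)/(0.49 − j0.44)

Z_L ≈ 63 + j101 Ω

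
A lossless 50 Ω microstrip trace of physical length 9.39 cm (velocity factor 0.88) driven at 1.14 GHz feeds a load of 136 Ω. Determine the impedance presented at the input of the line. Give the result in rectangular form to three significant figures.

λ = v/f = 0.88·c / 1.14 GHz = 0.232 m
βl = 2π·l/λ = 2π × 0.405 = 146°
tan(βl) = tan(146°) = -0.675
Z_in = Z_0·(Z_L + jZ_0·tanβl)/(Z_0 + jZ_L·tanβl)
     = 50·(136 − j33.8)/(50 − j91.8)

Z_in ≈ 45.3 + j49.4 Ω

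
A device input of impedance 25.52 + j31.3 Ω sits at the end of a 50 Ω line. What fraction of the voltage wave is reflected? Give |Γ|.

|Γ| ≈ 0.486

Γ = (Z_L − Z_0)/(Z_L + Z_0) = (-24.48 + j31.3)/(75.52 + j31.3)
|Γ| = 39.7/81.7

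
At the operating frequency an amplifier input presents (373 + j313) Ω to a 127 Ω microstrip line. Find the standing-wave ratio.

VSWR ≈ 5.15

Γ = (Z_L − Z_0)/(Z_L + Z_0) = (246 + j313)/(500 + j313)
|Γ| = 398/590 = 0.675
VSWR = (1 + |Γ|)/(1 − |Γ|) = 1.67/0.325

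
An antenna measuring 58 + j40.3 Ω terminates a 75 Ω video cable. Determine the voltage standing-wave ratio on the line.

Γ = (Z_L − Z_0)/(Z_L + Z_0) = (-17 + j40.3)/(133 + j40.3)
|Γ| = 43.7/139 = 0.315
VSWR = (1 + |Γ|)/(1 − |Γ|) = 1.31/0.685

VSWR ≈ 1.92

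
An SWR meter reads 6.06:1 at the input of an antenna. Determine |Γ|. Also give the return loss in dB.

|Γ| ≈ 0.717; return loss ≈ 2.89 dB

|Γ| = (S − 1)/(S + 1) = (6.06 − 1)/(6.06 + 1) = 5.06/7.06
RL = −20·log₁₀|Γ| = −20·log₁₀(0.717)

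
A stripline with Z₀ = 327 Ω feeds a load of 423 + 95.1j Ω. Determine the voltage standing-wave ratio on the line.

VSWR ≈ 1.44

Γ = (Z_L − Z_0)/(Z_L + Z_0) = (96 + j95.1)/(750 + j95.1)
|Γ| = 135/756 = 0.179
VSWR = (1 + |Γ|)/(1 − |Γ|) = 1.18/0.821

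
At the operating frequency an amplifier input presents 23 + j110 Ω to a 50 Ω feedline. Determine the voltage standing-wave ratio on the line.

VSWR ≈ 13.1

Γ = (Z_L − Z_0)/(Z_L + Z_0) = (-27 + j110)/(73 + j110)
|Γ| = 113/132 = 0.858
VSWR = (1 + |Γ|)/(1 − |Γ|) = 1.86/0.142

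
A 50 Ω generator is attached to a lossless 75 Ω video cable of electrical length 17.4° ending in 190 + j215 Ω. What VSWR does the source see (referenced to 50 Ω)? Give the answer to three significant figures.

VSWR ≈ 8.95

tan(βl) = 0.313
Z_in = Z_0·(Z_L + jZ_0·tanβl)/(Z_0 + jZ_L·tanβl) = 326 − j198 Ω
Γ_s = (Z_in − Z_s)/(Z_in + Z_s) = (276 − j198)/(376 − j198), |Γ_s| = 0.799
VSWR = (1 + |Γ_s|)/(1 − |Γ_s|)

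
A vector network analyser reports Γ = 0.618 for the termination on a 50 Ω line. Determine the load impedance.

Z_L ≈ 212 Ω

Z_L = Z_0·(1 + Γ)/(1 − Γ) = 50·(1.62)/(0.382)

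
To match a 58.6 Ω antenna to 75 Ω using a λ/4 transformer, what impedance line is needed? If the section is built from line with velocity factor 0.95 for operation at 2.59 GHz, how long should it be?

Z_qwt ≈ 66.3 Ω; length ≈ 2.75 cm

Z_qwt = √(Z_0·R_L) = √(75 × 58.6) = √4395
λ = 0.95·c/f = 0.11 m, so l = λ/4 = 0.0275 m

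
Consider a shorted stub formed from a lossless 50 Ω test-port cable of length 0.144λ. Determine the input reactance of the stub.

X_in ≈ 63.6 Ω (inductive)

βl = 2π × 0.144 = 51.8°
tan(βl) = 1.27
For a shorted stub, Z_in = jZ_0·tan(βl)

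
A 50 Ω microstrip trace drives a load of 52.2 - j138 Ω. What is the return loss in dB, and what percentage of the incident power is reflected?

RL ≈ 1.9 dB; 64.6% of incident power reflected

Γ = (2.2 − j138)/(102.2 − j138), |Γ| = 0.804
RL = −20·log₁₀(0.804) = 1.9 dB
P_refl/P_inc = |Γ|² = 0.646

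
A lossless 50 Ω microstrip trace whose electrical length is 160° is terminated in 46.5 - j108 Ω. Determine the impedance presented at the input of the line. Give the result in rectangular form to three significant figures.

tan(βl) = tan(160°) = -0.364
Z_in = Z_0·(Z_L + jZ_0·tanβl)/(Z_0 + jZ_L·tanβl)
     = 50·(46.5 − j126)/(10.7 − j16.9)

Z_in ≈ 329 − j70.1 Ω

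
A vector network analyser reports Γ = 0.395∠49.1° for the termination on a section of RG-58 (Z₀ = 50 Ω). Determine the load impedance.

Z_L = Z_0·(1 + Γ)/(1 − Γ) = 50·(1.26 + j0.299)/(0.741 − j0.299)

Z_L ≈ 66.1 + j46.7 Ω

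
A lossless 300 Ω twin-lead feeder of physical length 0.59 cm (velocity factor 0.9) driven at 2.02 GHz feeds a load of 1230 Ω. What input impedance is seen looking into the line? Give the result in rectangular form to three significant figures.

Z_in ≈ 563 − j572 Ω

λ = v/f = 0.9·c / 2.02 GHz = 0.134 m
βl = 2π·l/λ = 2π × 0.0441 = 15.9°
tan(βl) = tan(15.9°) = 0.285
Z_in = Z_0·(Z_L + jZ_0·tanβl)/(Z_0 + jZ_L·tanβl)
     = 300·(1230 + j85.4)/(300 + j350)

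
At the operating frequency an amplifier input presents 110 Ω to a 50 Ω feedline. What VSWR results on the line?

For a purely resistive load, VSWR = R_L/Z_0 or Z_0/R_L (whichever > 1) = 110/50

VSWR ≈ 2.2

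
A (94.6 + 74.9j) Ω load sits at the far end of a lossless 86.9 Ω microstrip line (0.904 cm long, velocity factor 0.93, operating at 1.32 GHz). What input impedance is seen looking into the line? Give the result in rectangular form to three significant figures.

λ = v/f = 0.93·c / 1.32 GHz = 0.211 m
βl = 2π·l/λ = 2π × 0.0428 = 15.4°
tan(βl) = tan(15.4°) = 0.275
Z_in = Z_0·(Z_L + jZ_0·tanβl)/(Z_0 + jZ_L·tanβl)
     = 86.9·(94.6 + j98.8)/(66.3 + j26.1)

Z_in ≈ 152 + j70 Ω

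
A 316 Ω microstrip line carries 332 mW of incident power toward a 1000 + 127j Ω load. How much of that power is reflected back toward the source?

P_reflected ≈ 91.9 mW

|Γ| = |(684 + j127)/(1316 + j127)| = 0.526
|Γ|² = 0.277
P_refl = |Γ|²·P_inc = 91.9 mW, P_del = (1 − |Γ|²)·P_inc = 240 mW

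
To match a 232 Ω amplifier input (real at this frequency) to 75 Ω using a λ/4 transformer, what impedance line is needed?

Z_qwt ≈ 132 Ω

Z_qwt = √(Z_0·R_L) = √(75 × 232) = √17400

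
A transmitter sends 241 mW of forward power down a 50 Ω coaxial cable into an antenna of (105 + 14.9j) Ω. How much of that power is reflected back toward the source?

P_reflected ≈ 32.3 mW

|Γ| = |(55 + j14.9)/(155 + j14.9)| = 0.366
|Γ|² = 0.134
P_refl = |Γ|²·P_inc = 32.3 mW, P_del = (1 − |Γ|²)·P_inc = 209 mW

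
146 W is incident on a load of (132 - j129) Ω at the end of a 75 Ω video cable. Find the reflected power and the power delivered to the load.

P_reflected ≈ 48.8 W; P_delivered ≈ 97.2 W

|Γ| = |(57 − j129)/(207 − j129)| = 0.578
|Γ|² = 0.334
P_refl = |Γ|²·P_inc = 48.8 W, P_del = (1 − |Γ|²)·P_inc = 97.2 W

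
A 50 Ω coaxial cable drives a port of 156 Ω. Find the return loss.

Γ = (156 − 50)/(156 + 50) = 0.515
RL = −20·log₁₀|Γ| = −20·log₁₀(0.515)

RL ≈ 5.77 dB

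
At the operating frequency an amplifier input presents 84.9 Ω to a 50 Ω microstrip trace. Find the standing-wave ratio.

Γ = (84.9 − 50)/(84.9 + 50) = 0.259
VSWR = (1 + 0.259)/(1 − 0.259)

VSWR ≈ 1.7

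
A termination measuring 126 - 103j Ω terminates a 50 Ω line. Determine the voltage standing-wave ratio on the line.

VSWR ≈ 4.37

Γ = (Z_L − Z_0)/(Z_L + Z_0) = (76 − j103)/(176 − j103)
|Γ| = 128/204 = 0.628
VSWR = (1 + |Γ|)/(1 − |Γ|) = 1.63/0.372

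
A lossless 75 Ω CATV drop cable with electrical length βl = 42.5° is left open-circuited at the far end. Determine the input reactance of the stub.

tan(βl) = 0.916
For an open-circuited stub, Z_in = −jZ_0·cot(βl) = −jZ_0/tan(βl)

X_in ≈ -81.8 Ω (capacitive)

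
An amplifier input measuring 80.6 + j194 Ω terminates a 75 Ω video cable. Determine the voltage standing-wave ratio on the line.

VSWR ≈ 8.11

Γ = (Z_L − Z_0)/(Z_L + Z_0) = (5.6 + j194)/(155.6 + j194)
|Γ| = 194/249 = 0.78
VSWR = (1 + |Γ|)/(1 − |Γ|) = 1.78/0.22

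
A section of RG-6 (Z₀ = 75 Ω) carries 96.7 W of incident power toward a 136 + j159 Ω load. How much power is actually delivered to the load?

P_delivered ≈ 56.5 W

|Γ| = |(61 + j159)/(211 + j159)| = 0.645
|Γ|² = 0.415
P_refl = |Γ|²·P_inc = 40.2 W, P_del = (1 − |Γ|²)·P_inc = 56.5 W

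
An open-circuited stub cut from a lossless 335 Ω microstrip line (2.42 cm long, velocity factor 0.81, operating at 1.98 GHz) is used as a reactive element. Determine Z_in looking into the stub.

λ = v/f = 0.81·c / 1.98 GHz = 0.123 m
βl = 2π·l/λ = 2π × 0.197 = 71°
tan(βl) = 2.9
For an open-circuited stub, Z_in = −jZ_0·cot(βl) = −jZ_0/tan(βl)

Z_in ≈ −j115 Ω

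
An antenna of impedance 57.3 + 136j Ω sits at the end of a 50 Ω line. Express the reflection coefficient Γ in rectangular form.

Γ ≈ 0.642 + j0.453

Γ = (Z_L − Z_0)/(Z_L + Z_0) = (7.3 + j136)/(107.3 + j136)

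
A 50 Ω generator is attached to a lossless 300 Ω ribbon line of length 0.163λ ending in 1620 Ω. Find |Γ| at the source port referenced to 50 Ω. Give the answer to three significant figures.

βl = 2π × 0.163 = 58.7°
tan(βl) = 1.64
Z_in = Z_0·(Z_L + jZ_0·tanβl)/(Z_0 + jZ_L·tanβl) = 75.2 − j174 Ω
Γ_s = (Z_in − Z_s)/(Z_in + Z_s) = (25.2 − j174)/(125 − j174), |Γ_s| = 0.82

|Γ| ≈ 0.82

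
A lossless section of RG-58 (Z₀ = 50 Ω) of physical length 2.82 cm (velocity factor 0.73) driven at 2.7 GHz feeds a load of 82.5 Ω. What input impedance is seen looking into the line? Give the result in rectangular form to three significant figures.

λ = v/f = 0.73·c / 2.7 GHz = 0.0811 m
βl = 2π·l/λ = 2π × 0.348 = 125°
tan(βl) = tan(125°) = -1.42
Z_in = Z_0·(Z_L + jZ_0·tanβl)/(Z_0 + jZ_L·tanβl)
     = 50·(82.5 − j71)/(50 − j117)

Z_in ≈ 38.3 + j18.8 Ω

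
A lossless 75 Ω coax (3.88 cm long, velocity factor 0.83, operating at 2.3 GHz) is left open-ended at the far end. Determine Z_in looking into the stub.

Z_in ≈ +j60.8 Ω

λ = v/f = 0.83·c / 2.3 GHz = 0.108 m
βl = 2π·l/λ = 2π × 0.358 = 129°
tan(βl) = -1.23
For an open-ended stub, Z_in = −jZ_0·cot(βl) = −jZ_0/tan(βl)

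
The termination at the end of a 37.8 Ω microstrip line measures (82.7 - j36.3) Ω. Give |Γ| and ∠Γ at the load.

Γ ≈ 0.459 ∠ -22.2°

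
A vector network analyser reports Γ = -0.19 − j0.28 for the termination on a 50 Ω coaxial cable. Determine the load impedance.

Z_L = Z_0·(1 + Γ)/(1 − Γ) = 50·(0.81 − j0.28)/(1.19 + j0.28)

Z_L ≈ 29.6 − j18.7 Ω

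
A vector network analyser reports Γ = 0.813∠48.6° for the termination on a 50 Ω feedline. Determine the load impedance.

Z_L = Z_0·(1 + Γ)/(1 − Γ) = 50·(1.54 + j0.61)/(0.462 − j0.61)

Z_L ≈ 28.9 + j104 Ω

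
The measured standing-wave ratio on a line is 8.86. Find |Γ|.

|Γ| ≈ 0.797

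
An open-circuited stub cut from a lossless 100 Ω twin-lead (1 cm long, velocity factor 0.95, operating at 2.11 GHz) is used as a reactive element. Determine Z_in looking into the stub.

Z_in ≈ −j199 Ω

λ = v/f = 0.95·c / 2.11 GHz = 0.135 m
βl = 2π·l/λ = 2π × 0.074 = 26.7°
tan(βl) = 0.502
For an open-circuited stub, Z_in = −jZ_0·cot(βl) = −jZ_0/tan(βl)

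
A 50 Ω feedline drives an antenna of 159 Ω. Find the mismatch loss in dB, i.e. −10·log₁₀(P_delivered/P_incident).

Γ = (159 − 50)/(159 + 50) = 0.522
|Γ|² = 0.272, so P_del/P_inc = 1 − |Γ|² = 0.728
ML = −10·log₁₀(1 − |Γ|²)

mismatch loss ≈ 1.38 dB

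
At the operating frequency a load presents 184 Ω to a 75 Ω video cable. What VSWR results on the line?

Γ = (184 − 75)/(184 + 75) = 0.421
VSWR = (1 + 0.421)/(1 − 0.421)

VSWR ≈ 2.45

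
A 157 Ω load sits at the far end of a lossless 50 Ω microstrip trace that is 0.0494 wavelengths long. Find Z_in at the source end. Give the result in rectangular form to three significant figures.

βl = 2π × 0.0494 = 17.8°
tan(βl) = tan(17.8°) = 0.321
Z_in = Z_0·(Z_L + jZ_0·tanβl)/(Z_0 + jZ_L·tanβl)
     = 50·(157 + j16)/(50 + j50.4)

Z_in ≈ 86 − j70.5 Ω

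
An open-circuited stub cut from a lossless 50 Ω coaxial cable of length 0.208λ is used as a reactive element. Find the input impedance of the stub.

Z_in ≈ −j13.5 Ω

βl = 2π × 0.208 = 74.9°
tan(βl) = 3.7
For an open-circuited stub, Z_in = −jZ_0·cot(βl) = −jZ_0/tan(βl)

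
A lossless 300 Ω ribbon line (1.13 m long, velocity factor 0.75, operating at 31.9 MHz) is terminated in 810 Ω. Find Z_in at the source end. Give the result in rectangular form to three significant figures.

λ = v/f = 0.75·c / 31.9 MHz = 7.05 m
βl = 2π·l/λ = 2π × 0.16 = 57.7°
tan(βl) = tan(57.7°) = 1.58
Z_in = Z_0·(Z_L + jZ_0·tanβl)/(Z_0 + jZ_L·tanβl)
     = 300·(810 + j474)/(300 + j1280)

Z_in ≈ 147 − j155 Ω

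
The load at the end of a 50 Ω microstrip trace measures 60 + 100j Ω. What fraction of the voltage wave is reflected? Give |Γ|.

|Γ| ≈ 0.676

Γ = (Z_L − Z_0)/(Z_L + Z_0) = (10 + j100)/(110 + j100)
|Γ| = 100/149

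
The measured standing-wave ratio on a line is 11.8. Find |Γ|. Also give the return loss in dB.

|Γ| ≈ 0.844; return loss ≈ 1.48 dB

|Γ| = (S − 1)/(S + 1) = (11.8 − 1)/(11.8 + 1) = 10.8/12.8
RL = −20·log₁₀|Γ| = −20·log₁₀(0.844)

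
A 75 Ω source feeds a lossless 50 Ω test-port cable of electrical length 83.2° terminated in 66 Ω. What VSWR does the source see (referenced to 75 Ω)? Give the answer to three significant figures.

VSWR ≈ 1.97

tan(βl) = 8.39
Z_in = Z_0·(Z_L + jZ_0·tanβl)/(Z_0 + jZ_L·tanβl) = 38.1 − j2.52 Ω
Γ_s = (Z_in − Z_s)/(Z_in + Z_s) = (-36.9 − j2.52)/(113 − j2.52), |Γ_s| = 0.327
VSWR = (1 + |Γ_s|)/(1 − |Γ_s|)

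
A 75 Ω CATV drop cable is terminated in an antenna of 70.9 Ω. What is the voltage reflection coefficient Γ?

Γ = -0.0281

Γ = (Z_L − Z_0)/(Z_L + Z_0) = (70.9 − 75)/(70.9 + 75) = -4.1/145.9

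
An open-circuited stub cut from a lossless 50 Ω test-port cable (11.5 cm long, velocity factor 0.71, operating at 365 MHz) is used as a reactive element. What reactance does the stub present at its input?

λ = v/f = 0.71·c / 365 MHz = 0.584 m
βl = 2π·l/λ = 2π × 0.197 = 70.9°
tan(βl) = 2.89
For an open-circuited stub, Z_in = −jZ_0·cot(βl) = −jZ_0/tan(βl)

X_in ≈ -17.3 Ω (capacitive)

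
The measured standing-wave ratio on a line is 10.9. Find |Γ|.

|Γ| = (S − 1)/(S + 1) = (10.9 − 1)/(10.9 + 1) = 9.9/11.9

|Γ| ≈ 0.832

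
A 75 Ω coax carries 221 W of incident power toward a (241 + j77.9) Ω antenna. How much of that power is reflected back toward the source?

P_reflected ≈ 70.2 W

|Γ| = |(166 + j77.9)/(316 + j77.9)| = 0.563
|Γ|² = 0.317
P_refl = |Γ|²·P_inc = 70.2 W, P_del = (1 − |Γ|²)·P_inc = 151 W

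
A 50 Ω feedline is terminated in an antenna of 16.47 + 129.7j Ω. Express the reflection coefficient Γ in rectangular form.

Γ = (Z_L − Z_0)/(Z_L + Z_0) = (-33.53 + j129.7)/(66.47 + j129.7)

Γ ≈ 0.687 + j0.611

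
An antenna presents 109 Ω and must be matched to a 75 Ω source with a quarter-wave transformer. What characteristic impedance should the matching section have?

Z_qwt = √(Z_0·R_L) = √(75 × 109) = √8175

Z_qwt ≈ 90.4 Ω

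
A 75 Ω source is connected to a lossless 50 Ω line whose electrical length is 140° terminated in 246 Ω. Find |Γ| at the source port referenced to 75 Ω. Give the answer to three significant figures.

tan(βl) = -0.839
Z_in = Z_0·(Z_L + jZ_0·tanβl)/(Z_0 + jZ_L·tanβl) = 23.2 + j54 Ω
Γ_s = (Z_in − Z_s)/(Z_in + Z_s) = (-51.8 + j54)/(98.2 + j54), |Γ_s| = 0.667

|Γ| ≈ 0.667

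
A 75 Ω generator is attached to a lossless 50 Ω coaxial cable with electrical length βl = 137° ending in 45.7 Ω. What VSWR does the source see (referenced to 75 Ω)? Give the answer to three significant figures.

VSWR ≈ 1.52

tan(βl) = -0.933
Z_in = Z_0·(Z_L + jZ_0·tanβl)/(Z_0 + jZ_L·tanβl) = 49.5 − j4.45 Ω
Γ_s = (Z_in − Z_s)/(Z_in + Z_s) = (-25.5 − j4.45)/(124 − j4.45), |Γ_s| = 0.208
VSWR = (1 + |Γ_s|)/(1 − |Γ_s|)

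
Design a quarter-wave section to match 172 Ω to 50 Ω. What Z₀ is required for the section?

Z_qwt = √(Z_0·R_L) = √(50 × 172) = √8600

Z_qwt ≈ 92.7 Ω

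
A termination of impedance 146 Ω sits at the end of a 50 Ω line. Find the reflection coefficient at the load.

Γ = 0.49

Γ = (Z_L − Z_0)/(Z_L + Z_0) = (146 − 50)/(146 + 50) = 96/196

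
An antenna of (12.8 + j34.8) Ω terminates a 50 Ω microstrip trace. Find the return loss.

Γ = (-37.2 + j34.8)/(62.8 + j34.8), |Γ| = 0.709
RL = −20·log₁₀|Γ| = −20·log₁₀(0.709)

RL ≈ 2.98 dB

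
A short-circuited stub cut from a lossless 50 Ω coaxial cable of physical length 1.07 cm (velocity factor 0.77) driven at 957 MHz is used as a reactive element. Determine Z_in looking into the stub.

Z_in ≈ +j14.3 Ω

λ = v/f = 0.77·c / 957 MHz = 0.241 m
βl = 2π·l/λ = 2π × 0.0443 = 16°
tan(βl) = 0.286
For a short-circuited stub, Z_in = jZ_0·tan(βl)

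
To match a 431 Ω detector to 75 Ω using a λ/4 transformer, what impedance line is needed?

Z_qwt = √(Z_0·R_L) = √(75 × 431) = √32320

Z_qwt ≈ 180 Ω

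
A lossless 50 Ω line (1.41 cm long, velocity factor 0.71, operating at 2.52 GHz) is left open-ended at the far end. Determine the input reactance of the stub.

λ = v/f = 0.71·c / 2.52 GHz = 0.0845 m
βl = 2π·l/λ = 2π × 0.167 = 60.1°
tan(βl) = 1.74
For an open-ended stub, Z_in = −jZ_0·cot(βl) = −jZ_0/tan(βl)

X_in ≈ -28.8 Ω (capacitive)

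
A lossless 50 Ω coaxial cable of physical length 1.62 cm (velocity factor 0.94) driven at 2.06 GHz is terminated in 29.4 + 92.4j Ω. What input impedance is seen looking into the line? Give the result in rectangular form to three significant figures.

Z_in ≈ 69.4 − j144 Ω

λ = v/f = 0.94·c / 2.06 GHz = 0.137 m
βl = 2π·l/λ = 2π × 0.118 = 42.6°
tan(βl) = tan(42.6°) = 0.92
Z_in = Z_0·(Z_L + jZ_0·tanβl)/(Z_0 + jZ_L·tanβl)
     = 50·(29.4 + j138)/(-35 + j27)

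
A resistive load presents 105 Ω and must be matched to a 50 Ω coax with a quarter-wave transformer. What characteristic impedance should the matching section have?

Z_qwt = √(Z_0·R_L) = √(50 × 105) = √5250

Z_qwt ≈ 72.5 Ω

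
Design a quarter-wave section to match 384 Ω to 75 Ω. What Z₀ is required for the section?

Z_qwt ≈ 170 Ω

Z_qwt = √(Z_0·R_L) = √(75 × 384) = √28800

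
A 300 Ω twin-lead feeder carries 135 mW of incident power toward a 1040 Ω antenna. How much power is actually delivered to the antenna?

P_delivered ≈ 93.8 mW

Γ = (1040 − 300)/(1040 + 300) = 0.552
|Γ|² = 0.305
P_refl = |Γ|²·P_inc = 41.2 mW, P_del = (1 − |Γ|²)·P_inc = 93.8 mW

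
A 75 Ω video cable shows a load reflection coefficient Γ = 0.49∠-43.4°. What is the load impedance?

Z_L ≈ 108 − j95.6 Ω

Z_L = Z_0·(1 + Γ)/(1 − Γ) = 75·(1.36 − j0.337)/(0.644 + j0.337)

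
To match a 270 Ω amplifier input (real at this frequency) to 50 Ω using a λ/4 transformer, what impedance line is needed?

Z_qwt ≈ 116 Ω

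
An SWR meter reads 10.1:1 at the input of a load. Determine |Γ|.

|Γ| = (S − 1)/(S + 1) = (10.1 − 1)/(10.1 + 1) = 9.1/11.1

|Γ| ≈ 0.82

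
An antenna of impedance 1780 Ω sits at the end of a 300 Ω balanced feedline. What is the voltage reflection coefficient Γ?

Γ = 0.712

Γ = (Z_L − Z_0)/(Z_L + Z_0) = (1780 − 300)/(1780 + 300) = 1480/2080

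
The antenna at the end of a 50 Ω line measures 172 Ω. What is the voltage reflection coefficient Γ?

Γ = 0.55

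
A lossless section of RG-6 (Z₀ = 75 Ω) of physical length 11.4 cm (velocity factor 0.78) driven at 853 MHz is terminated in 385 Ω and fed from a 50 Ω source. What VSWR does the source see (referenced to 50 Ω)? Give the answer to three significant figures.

VSWR ≈ 6.63

λ = v/f = 0.78·c / 853 MHz = 0.274 m
βl = 2π·l/λ = 2π × 0.416 = 150°
tan(βl) = -0.587
Z_in = Z_0·(Z_L + jZ_0·tanβl)/(Z_0 + jZ_L·tanβl) = 51.4 + j111 Ω
Γ_s = (Z_in − Z_s)/(Z_in + Z_s) = (1.4 + j111)/(101 + j111), |Γ_s| = 0.738
VSWR = (1 + |Γ_s|)/(1 − |Γ_s|)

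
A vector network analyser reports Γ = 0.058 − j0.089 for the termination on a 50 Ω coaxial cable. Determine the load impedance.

Z_L ≈ 55.2 − j9.94 Ω

Z_L = Z_0·(1 + Γ)/(1 − Γ) = 50·(1.06 − j0.089)/(0.942 + j0.089)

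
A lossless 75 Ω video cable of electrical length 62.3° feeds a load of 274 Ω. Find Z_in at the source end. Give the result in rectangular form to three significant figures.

tan(βl) = tan(62.3°) = 1.9
Z_in = Z_0·(Z_L + jZ_0·tanβl)/(Z_0 + jZ_L·tanβl)
     = 75·(274 + j143)/(75 + j522)

Z_in ≈ 25.7 − j35.7 Ω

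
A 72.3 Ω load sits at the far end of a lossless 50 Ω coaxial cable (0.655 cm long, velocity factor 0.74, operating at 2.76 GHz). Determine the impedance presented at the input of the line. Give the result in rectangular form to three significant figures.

λ = v/f = 0.74·c / 2.76 GHz = 0.0804 m
βl = 2π·l/λ = 2π × 0.0814 = 29.3°
tan(βl) = tan(29.3°) = 0.562
Z_in = Z_0·(Z_L + jZ_0·tanβl)/(Z_0 + jZ_L·tanβl)
     = 50·(72.3 + j28.1)/(50 + j40.6)

Z_in ≈ 57.3 − j18.5 Ω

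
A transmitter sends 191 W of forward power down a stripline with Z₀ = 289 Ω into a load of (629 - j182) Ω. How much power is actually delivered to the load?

P_delivered ≈ 159 W

|Γ| = |(340 − j182)/(918 − j182)| = 0.412
|Γ|² = 0.17
P_refl = |Γ|²·P_inc = 32.4 W, P_del = (1 − |Γ|²)·P_inc = 159 W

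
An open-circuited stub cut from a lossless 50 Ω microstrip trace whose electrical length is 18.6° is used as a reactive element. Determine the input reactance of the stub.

X_in ≈ -149 Ω (capacitive)

tan(βl) = 0.337
For an open-circuited stub, Z_in = −jZ_0·cot(βl) = −jZ_0/tan(βl)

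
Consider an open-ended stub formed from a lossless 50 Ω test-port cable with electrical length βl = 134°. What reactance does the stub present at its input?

tan(βl) = -1.04
For an open-ended stub, Z_in = −jZ_0·cot(βl) = −jZ_0/tan(βl)

X_in ≈ 48.3 Ω (inductive)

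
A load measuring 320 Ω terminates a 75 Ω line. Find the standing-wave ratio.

VSWR ≈ 4.27

Γ = (320 − 75)/(320 + 75) = 0.62
VSWR = (1 + 0.62)/(1 − 0.62)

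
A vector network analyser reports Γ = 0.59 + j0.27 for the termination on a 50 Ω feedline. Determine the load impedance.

Z_L = Z_0·(1 + Γ)/(1 − Γ) = 50·(1.59 + j0.27)/(0.41 − j0.27)

Z_L ≈ 120 + j112 Ω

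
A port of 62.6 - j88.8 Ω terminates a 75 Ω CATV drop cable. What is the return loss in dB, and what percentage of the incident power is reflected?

RL ≈ 5.23 dB; 30% of incident power reflected

Γ = (-12.4 − j88.8)/(137.6 − j88.8), |Γ| = 0.547
RL = −20·log₁₀(0.547) = 5.23 dB
P_refl/P_inc = |Γ|² = 0.3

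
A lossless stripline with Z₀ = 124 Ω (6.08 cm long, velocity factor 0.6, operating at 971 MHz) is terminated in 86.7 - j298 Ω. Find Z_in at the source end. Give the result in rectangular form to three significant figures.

Z_in ≈ 27.9 + j141 Ω

λ = v/f = 0.6·c / 971 MHz = 0.185 m
βl = 2π·l/λ = 2π × 0.328 = 118°
tan(βl) = tan(118°) = -1.87
Z_in = Z_0·(Z_L + jZ_0·tanβl)/(Z_0 + jZ_L·tanβl)
     = 124·(86.7 − j530)/(-435 − j163)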